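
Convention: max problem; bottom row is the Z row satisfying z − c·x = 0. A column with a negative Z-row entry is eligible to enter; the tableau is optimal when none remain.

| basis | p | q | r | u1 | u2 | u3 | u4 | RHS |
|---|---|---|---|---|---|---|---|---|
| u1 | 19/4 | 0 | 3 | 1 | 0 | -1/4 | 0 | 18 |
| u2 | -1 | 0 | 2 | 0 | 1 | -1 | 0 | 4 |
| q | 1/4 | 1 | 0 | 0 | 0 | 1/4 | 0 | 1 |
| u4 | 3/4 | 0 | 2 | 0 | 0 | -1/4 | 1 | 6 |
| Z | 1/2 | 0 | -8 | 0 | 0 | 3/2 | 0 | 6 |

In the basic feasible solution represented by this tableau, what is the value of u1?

u1 is basic (row 1); its value is the RHS of that row, 18.

18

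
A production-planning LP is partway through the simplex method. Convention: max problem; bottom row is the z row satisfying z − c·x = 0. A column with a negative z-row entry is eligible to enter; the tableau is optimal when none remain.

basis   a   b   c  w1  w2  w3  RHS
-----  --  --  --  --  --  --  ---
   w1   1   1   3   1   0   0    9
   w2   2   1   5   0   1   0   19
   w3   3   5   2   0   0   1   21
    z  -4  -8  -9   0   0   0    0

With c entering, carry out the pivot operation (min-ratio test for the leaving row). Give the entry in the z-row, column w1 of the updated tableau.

Ratio test on column c — row 1: 9/3 = 3; row 2: 19/5 = 19/5; row 3: 21/2 = 21/2. Minimum is 3 at row 1 (w1 leaves); pivot element 3.
Divide row 1 by 3; eliminate column c from the other rows.
z-row update in column w1: 0 − (-9)·(1/3) = 3.

3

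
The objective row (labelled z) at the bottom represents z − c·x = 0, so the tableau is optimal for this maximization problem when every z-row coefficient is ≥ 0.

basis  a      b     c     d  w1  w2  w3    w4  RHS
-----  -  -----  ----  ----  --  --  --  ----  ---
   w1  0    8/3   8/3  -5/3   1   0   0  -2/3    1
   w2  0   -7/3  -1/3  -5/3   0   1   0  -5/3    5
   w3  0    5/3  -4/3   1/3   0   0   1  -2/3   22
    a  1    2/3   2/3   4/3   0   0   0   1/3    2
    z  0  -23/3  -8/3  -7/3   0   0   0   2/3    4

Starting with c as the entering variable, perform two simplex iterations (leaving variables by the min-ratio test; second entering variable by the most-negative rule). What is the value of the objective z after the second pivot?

Ratio test on column c — row 1: 1/(8/3) = 3/8; row 2: entry -1/3 ≤ 0; row 3: entry -4/3 ≤ 0; row 4: 2/(2/3) = 3. Minimum is 3/8 at row 1 (w1 leaves); pivot element 8/3.
Pivot on row 1; the z-row RHS becomes 4 − (-8/3)·(3/8) = 5.
Next entering variable (most negative z-row entry -5): b.
Ratio test on column b — row 1: (3/8)/1 = 3/8; row 2: entry -2 ≤ 0; row 3: (45/2)/3 = 15/2; row 4: entry 0 ≤ 0. Minimum is 3/8 at row 1 (c leaves); pivot element 1.
After the second pivot the z-row RHS is 5 − (-5)·(3/8) = 55/8.

55/8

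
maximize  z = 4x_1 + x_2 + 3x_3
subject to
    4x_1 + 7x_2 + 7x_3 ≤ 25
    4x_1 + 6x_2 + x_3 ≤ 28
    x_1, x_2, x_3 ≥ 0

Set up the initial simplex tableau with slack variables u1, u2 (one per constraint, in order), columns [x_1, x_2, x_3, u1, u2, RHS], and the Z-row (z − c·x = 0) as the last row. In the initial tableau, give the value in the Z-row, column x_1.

The Z-row carries the negated objective coefficients: the x_1 entry is -4.

-4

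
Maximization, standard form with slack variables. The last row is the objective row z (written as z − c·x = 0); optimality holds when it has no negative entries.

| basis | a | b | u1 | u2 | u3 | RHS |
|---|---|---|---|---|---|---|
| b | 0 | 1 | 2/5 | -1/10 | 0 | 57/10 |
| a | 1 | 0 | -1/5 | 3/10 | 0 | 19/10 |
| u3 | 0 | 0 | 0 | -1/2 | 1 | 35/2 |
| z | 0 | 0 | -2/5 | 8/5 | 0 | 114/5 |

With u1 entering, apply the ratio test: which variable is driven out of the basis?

b

Column u1 entries and ratios — b: (57/10)/(2/5) = 57/4; a: -1/5 ≤ 0, skip; u3: 0 ≤ 0, skip.
Smallest ratio is 57/4 in the row of b, so b leaves.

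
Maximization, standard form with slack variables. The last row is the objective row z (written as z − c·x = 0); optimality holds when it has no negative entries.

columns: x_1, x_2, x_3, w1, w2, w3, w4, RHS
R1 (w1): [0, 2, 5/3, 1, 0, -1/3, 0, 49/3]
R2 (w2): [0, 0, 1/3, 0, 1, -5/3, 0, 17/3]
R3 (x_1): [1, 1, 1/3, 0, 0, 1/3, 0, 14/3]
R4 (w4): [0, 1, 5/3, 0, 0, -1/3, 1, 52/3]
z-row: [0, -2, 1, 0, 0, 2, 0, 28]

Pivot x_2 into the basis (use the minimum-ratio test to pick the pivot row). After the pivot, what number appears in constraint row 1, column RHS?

Ratio test on column x_2 — row 1: (49/3)/2 = 49/6; row 2: entry 0 ≤ 0; row 3: (14/3)/1 = 14/3; row 4: (52/3)/1 = 52/3. Minimum is 14/3 at row 3 (x_1 leaves); pivot element 1.
Divide row 3 by 1; eliminate column x_2 from the other rows.
Row 1 update in column RHS: 49/3 − 2·(14/3) = 7.

7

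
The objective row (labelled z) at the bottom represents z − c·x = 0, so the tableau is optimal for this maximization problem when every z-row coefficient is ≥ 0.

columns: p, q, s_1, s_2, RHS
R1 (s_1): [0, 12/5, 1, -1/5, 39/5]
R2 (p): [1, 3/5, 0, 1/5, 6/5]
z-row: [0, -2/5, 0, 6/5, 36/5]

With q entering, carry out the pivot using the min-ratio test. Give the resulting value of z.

Ratio test on column q — row 1: (39/5)/(12/5) = 13/4; row 2: (6/5)/(3/5) = 2. Minimum is 2 at row 2 (p leaves); pivot element 3/5.
Pivot on row 2; the z-row RHS becomes 36/5 − (-2/5)·2 = 8.

8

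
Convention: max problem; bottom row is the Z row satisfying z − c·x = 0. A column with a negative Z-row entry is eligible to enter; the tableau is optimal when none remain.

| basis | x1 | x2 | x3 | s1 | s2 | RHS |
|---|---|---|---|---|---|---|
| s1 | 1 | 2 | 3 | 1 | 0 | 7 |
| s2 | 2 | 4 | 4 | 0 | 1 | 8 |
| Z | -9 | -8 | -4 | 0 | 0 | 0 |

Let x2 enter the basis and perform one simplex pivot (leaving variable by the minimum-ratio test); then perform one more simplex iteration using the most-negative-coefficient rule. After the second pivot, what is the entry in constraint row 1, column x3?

1

Ratio test on column x2 — row 1: 7/2 = 7/2; row 2: 8/4 = 2. Minimum is 2 at row 2 (s2 leaves); pivot element 4.
Divide row 2 by 4; eliminate column x2 from the other rows.
Second iteration: most negative Z-row entry is -5 in column x1, so x1 enters.
Ratio test on column x1 — row 1: entry 0 ≤ 0; row 2: 2/(1/2) = 4. Minimum is 4 at row 2 (x2 leaves); pivot element 1/2.
Divide row 2 by 1/2; eliminate column x1 from the other rows.
After both pivots, the entry at constraint row 1, column x3 is 1.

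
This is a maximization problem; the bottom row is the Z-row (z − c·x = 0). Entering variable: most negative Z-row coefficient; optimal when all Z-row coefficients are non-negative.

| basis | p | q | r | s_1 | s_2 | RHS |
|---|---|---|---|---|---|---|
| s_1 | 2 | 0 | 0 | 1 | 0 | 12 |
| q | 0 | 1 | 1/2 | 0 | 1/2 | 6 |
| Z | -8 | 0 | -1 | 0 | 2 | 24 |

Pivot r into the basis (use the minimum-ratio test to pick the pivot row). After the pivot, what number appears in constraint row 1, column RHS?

12

Ratio test on column r — row 1: entry 0 ≤ 0; row 2: 6/(1/2) = 12. Minimum is 12 at row 2 (q leaves); pivot element 1/2.
Divide row 2 by 1/2; eliminate column r from the other rows.
Row 1 update in column RHS: 12 − 0·12 = 12.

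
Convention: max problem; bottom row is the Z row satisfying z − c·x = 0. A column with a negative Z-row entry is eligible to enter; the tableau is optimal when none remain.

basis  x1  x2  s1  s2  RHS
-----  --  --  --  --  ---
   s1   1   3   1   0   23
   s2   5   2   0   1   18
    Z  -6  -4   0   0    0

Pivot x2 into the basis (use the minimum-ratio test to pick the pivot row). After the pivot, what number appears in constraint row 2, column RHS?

Ratio test on column x2 — row 1: 23/3 = 23/3; row 2: 18/2 = 9. Minimum is 23/3 at row 1 (s1 leaves); pivot element 3.
Divide row 1 by 3; eliminate column x2 from the other rows.
Row 2 update in column RHS: 18 − 2·(23/3) = 8/3.

8/3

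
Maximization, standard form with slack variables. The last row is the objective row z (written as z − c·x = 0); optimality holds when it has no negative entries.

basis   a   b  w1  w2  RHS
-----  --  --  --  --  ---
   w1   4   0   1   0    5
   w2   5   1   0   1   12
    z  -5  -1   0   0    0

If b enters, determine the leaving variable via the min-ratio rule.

Column b entries and ratios — w1: 0 ≤ 0, skip; w2: 12/1 = 12.
Smallest ratio is 12 in the row of w2, so w2 leaves.

w2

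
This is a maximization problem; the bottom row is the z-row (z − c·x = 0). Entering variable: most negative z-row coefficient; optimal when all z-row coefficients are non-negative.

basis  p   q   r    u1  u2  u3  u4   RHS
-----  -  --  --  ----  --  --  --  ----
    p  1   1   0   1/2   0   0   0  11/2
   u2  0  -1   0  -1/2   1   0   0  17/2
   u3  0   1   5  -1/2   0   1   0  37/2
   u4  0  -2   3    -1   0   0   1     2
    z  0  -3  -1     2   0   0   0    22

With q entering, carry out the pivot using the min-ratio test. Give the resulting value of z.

77/2

Ratio test on column q — row 1: (11/2)/1 = 11/2; row 2: entry -1 ≤ 0; row 3: (37/2)/1 = 37/2; row 4: entry -2 ≤ 0. Minimum is 11/2 at row 1 (p leaves); pivot element 1.
Pivot on row 1; the z-row RHS becomes 22 − (-3)·(11/2) = 77/2.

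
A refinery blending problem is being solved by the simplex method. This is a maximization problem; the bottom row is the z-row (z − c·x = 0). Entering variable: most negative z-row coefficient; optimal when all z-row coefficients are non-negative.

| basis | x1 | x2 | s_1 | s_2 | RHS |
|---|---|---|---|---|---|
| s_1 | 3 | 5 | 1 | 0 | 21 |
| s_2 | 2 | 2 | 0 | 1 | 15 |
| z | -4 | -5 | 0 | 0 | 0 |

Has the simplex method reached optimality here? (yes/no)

The z-row has a negative entry -5 in column x2, so it is not optimal.

no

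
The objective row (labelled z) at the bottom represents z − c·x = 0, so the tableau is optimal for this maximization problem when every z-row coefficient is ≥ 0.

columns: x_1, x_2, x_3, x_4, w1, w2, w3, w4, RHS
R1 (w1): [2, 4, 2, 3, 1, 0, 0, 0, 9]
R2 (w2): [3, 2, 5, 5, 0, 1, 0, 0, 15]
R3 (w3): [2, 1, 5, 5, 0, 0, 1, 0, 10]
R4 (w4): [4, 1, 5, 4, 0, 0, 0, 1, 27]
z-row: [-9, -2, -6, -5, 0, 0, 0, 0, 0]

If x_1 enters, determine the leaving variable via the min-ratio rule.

Column x_1 entries and ratios — w1: 9/2 = 9/2; w2: 15/3 = 5; w3: 10/2 = 5; w4: 27/4 = 27/4.
Smallest ratio is 9/2 in the row of w1, so w1 leaves.

w1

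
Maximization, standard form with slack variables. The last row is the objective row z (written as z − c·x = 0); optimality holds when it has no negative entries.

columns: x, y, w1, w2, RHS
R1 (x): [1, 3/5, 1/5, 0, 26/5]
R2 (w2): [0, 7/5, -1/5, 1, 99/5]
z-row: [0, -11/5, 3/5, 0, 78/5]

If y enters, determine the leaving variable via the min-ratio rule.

x

Column y entries and ratios — x: (26/5)/(3/5) = 26/3; w2: (99/5)/(7/5) = 99/7.
Smallest ratio is 26/3 in the row of x, so x leaves.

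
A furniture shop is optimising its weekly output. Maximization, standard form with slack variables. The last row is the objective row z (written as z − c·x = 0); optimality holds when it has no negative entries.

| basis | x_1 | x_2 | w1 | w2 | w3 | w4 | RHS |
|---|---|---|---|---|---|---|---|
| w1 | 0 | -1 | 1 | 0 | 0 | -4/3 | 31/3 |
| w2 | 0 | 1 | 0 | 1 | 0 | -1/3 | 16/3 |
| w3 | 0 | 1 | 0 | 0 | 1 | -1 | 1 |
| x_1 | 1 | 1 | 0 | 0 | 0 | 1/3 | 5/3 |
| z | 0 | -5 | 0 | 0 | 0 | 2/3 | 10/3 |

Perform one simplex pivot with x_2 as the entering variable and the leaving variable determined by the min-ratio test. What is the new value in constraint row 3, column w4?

-1

Ratio test on column x_2 — row 1: entry -1 ≤ 0; row 2: (16/3)/1 = 16/3; row 3: 1/1 = 1; row 4: (5/3)/1 = 5/3. Minimum is 1 at row 3 (w3 leaves); pivot element 1.
Divide row 3 by 1; eliminate column x_2 from the other rows.
In the new row 3, the w4 entry is the old entry divided by the pivot: (-1)/1 = -1.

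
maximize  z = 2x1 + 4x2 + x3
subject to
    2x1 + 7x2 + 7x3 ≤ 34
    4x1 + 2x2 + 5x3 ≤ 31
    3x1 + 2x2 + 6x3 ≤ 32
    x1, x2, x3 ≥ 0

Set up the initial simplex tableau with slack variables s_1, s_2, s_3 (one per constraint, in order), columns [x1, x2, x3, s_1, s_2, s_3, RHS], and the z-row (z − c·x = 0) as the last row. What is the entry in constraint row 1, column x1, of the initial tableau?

2

Constraint 1 has coefficient 2 on x1.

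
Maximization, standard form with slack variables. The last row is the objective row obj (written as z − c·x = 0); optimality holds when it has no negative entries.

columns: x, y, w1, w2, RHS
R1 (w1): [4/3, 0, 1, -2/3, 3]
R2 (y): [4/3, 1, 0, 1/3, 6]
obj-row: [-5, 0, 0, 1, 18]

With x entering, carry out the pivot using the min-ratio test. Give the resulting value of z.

Ratio test on column x — row 1: 3/(4/3) = 9/4; row 2: 6/(4/3) = 9/2. Minimum is 9/4 at row 1 (w1 leaves); pivot element 4/3.
Pivot on row 1; the obj-row RHS becomes 18 − (-5)·(9/4) = 117/4.

117/4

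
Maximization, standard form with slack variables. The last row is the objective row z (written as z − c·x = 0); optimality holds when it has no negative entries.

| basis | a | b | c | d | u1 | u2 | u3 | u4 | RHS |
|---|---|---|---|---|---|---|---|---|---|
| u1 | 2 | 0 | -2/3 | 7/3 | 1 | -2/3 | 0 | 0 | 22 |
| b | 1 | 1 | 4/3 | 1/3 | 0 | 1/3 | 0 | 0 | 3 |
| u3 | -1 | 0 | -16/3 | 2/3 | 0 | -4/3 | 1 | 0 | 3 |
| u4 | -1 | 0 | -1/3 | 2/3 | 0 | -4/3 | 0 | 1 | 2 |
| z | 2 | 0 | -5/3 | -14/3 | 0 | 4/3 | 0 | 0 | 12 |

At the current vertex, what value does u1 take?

22

u1 is basic (row 1); its value is the RHS of that row, 22.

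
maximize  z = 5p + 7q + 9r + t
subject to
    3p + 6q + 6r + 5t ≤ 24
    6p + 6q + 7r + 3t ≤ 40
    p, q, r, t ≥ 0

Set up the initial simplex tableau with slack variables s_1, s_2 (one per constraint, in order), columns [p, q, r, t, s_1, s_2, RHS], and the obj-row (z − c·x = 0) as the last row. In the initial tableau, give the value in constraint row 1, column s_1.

1

Slack s_1 belongs to constraint 1; its column is the unit vector e_1, so the entry in row 1 is 1.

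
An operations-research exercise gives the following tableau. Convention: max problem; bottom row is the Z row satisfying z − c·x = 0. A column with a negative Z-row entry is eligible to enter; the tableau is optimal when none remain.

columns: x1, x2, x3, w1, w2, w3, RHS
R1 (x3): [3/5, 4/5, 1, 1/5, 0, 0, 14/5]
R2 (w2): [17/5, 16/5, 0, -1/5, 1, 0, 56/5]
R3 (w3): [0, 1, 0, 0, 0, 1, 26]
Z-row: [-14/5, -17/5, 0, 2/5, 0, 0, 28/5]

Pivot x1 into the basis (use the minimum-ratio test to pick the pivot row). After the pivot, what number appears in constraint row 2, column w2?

Ratio test on column x1 — row 1: (14/5)/(3/5) = 14/3; row 2: (56/5)/(17/5) = 56/17; row 3: entry 0 ≤ 0. Minimum is 56/17 at row 2 (w2 leaves); pivot element 17/5.
Divide row 2 by 17/5; eliminate column x1 from the other rows.
In the new row 2, the w2 entry is the old entry divided by the pivot: 1/(17/5) = 5/17.

5/17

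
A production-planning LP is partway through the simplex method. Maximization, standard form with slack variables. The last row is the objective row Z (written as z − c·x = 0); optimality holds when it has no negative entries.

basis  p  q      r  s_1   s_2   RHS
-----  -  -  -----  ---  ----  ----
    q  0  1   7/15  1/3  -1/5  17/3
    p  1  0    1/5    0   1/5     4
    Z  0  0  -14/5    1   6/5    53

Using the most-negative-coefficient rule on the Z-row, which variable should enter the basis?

r

Negative Z-row entries: r: -14/5.
The most negative is -14/5 in column r, so r enters.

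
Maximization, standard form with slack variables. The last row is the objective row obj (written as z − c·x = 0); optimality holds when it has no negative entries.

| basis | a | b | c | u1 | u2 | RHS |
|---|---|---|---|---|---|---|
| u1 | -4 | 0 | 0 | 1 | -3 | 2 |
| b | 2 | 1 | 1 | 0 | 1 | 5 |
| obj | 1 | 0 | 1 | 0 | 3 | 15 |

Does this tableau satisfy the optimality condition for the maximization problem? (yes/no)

Every obj-row coefficient is ≥ 0, so the tableau is optimal.

yes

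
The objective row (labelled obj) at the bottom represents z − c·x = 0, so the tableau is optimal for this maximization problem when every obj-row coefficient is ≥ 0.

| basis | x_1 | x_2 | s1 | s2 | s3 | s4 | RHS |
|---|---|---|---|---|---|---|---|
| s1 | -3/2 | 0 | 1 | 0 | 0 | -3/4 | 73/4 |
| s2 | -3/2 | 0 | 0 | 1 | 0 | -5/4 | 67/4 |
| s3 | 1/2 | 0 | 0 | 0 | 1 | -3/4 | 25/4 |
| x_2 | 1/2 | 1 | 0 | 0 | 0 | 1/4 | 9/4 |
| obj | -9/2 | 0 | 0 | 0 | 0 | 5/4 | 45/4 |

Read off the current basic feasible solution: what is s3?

25/4

s3 is basic (row 3); its value is the RHS of that row, 25/4.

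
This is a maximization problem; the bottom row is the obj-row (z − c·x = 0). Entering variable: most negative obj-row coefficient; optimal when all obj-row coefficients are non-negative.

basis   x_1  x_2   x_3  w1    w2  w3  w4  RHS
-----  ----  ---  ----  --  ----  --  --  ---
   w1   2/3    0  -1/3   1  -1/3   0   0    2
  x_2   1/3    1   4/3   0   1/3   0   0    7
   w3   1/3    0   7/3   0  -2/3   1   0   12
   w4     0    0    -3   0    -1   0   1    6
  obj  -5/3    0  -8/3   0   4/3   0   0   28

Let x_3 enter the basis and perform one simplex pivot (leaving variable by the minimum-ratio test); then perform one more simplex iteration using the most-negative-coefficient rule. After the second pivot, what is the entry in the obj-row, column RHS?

Ratio test on column x_3 — row 1: entry -1/3 ≤ 0; row 2: 7/(4/3) = 21/4; row 3: 12/(7/3) = 36/7; row 4: entry -3 ≤ 0. Minimum is 36/7 at row 3 (w3 leaves); pivot element 7/3.
Divide row 3 by 7/3; eliminate column x_3 from the other rows.
Second iteration: most negative obj-row entry is -9/7 in column x_1, so x_1 enters.
Ratio test on column x_1 — row 1: (26/7)/(5/7) = 26/5; row 2: (1/7)/(1/7) = 1; row 3: (36/7)/(1/7) = 36; row 4: (150/7)/(3/7) = 50. Minimum is 1 at row 2 (x_2 leaves); pivot element 1/7.
Divide row 2 by 1/7; eliminate column x_1 from the other rows.
After both pivots, the entry at the obj-row, column RHS is 43.

43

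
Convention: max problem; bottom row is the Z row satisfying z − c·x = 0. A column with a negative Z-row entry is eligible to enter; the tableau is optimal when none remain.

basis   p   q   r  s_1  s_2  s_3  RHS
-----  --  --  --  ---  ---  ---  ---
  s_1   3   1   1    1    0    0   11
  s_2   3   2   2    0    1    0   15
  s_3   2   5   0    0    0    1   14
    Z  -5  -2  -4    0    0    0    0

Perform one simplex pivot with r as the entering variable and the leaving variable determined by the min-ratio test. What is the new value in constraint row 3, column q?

Ratio test on column r — row 1: 11/1 = 11; row 2: 15/2 = 15/2; row 3: entry 0 ≤ 0. Minimum is 15/2 at row 2 (s_2 leaves); pivot element 2.
Divide row 2 by 2; eliminate column r from the other rows.
Row 3 update in column q: 5 − 0·1 = 5.

5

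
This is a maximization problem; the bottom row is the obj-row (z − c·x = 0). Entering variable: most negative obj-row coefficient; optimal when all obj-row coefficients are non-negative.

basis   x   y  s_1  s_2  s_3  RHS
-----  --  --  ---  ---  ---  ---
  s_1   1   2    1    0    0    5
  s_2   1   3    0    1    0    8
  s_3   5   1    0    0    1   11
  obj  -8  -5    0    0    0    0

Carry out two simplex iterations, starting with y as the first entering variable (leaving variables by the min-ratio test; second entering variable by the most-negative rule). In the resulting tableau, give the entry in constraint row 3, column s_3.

Ratio test on column y — row 1: 5/2 = 5/2; row 2: 8/3 = 8/3; row 3: 11/1 = 11. Minimum is 5/2 at row 1 (s_1 leaves); pivot element 2.
Divide row 1 by 2; eliminate column y from the other rows.
Second iteration: most negative obj-row entry is -11/2 in column x, so x enters.
Ratio test on column x — row 1: (5/2)/(1/2) = 5; row 2: entry -1/2 ≤ 0; row 3: (17/2)/(9/2) = 17/9. Minimum is 17/9 at row 3 (s_3 leaves); pivot element 9/2.
Divide row 3 by 9/2; eliminate column x from the other rows.
After both pivots, the entry at constraint row 3, column s_3 is 2/9.

2/9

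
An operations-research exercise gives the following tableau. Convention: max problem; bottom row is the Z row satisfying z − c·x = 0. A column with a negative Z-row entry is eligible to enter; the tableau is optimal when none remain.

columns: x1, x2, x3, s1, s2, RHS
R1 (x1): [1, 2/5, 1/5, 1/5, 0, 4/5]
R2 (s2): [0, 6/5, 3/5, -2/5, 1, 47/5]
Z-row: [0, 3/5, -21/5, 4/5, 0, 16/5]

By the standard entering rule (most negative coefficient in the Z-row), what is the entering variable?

x3

Negative Z-row entries: x3: -21/5.
The most negative is -21/5 in column x3, so x3 enters.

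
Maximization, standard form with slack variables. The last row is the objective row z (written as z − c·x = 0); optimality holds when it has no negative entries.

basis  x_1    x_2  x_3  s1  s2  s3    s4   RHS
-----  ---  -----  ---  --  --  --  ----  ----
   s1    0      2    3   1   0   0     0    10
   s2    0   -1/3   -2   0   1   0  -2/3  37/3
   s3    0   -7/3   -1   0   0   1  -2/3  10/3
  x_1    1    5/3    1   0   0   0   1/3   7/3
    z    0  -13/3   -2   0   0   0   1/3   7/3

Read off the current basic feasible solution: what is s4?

0

s4 is not in the basis, so in the current basic feasible solution s4 = 0.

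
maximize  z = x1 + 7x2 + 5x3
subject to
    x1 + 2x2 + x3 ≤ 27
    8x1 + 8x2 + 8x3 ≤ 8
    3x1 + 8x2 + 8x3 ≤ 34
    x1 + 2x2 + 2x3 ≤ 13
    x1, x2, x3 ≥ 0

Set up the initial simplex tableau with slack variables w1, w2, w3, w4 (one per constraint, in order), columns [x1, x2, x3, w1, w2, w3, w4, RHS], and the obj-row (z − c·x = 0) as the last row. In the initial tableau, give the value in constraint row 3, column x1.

3

Constraint 3 has coefficient 3 on x1.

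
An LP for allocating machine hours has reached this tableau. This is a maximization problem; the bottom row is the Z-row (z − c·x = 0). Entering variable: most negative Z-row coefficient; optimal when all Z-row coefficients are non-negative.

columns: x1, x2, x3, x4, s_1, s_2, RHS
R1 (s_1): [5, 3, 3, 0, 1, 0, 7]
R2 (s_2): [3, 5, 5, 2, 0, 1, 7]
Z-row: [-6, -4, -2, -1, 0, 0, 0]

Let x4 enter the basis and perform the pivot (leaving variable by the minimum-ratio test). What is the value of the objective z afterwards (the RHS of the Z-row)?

Ratio test on column x4 — row 1: entry 0 ≤ 0; row 2: 7/2 = 7/2. Minimum is 7/2 at row 2 (s_2 leaves); pivot element 2.
Pivot on row 2; the Z-row RHS becomes 0 − (-1)·(7/2) = 7/2.

7/2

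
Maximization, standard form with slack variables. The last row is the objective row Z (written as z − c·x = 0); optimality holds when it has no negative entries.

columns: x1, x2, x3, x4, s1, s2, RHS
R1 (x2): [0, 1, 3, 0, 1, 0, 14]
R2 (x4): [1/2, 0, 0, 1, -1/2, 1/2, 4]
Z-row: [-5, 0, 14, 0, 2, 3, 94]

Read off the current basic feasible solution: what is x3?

0

x3 is not in the basis, so in the current basic feasible solution x3 = 0.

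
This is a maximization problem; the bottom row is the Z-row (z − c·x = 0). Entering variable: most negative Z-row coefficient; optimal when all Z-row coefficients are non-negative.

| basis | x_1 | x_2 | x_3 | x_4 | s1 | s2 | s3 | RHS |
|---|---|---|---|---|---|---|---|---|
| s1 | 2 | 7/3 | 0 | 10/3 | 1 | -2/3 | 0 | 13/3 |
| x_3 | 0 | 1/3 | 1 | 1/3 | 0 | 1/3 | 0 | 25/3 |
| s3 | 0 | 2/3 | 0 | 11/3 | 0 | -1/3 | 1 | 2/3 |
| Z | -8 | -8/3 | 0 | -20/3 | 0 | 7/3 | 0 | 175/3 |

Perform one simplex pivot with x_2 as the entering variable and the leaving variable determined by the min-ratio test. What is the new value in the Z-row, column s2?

1

Ratio test on column x_2 — row 1: (13/3)/(7/3) = 13/7; row 2: (25/3)/(1/3) = 25; row 3: (2/3)/(2/3) = 1. Minimum is 1 at row 3 (s3 leaves); pivot element 2/3.
Divide row 3 by 2/3; eliminate column x_2 from the other rows.
Z-row update in column s2: 7/3 − (-8/3)·(-1/2) = 1.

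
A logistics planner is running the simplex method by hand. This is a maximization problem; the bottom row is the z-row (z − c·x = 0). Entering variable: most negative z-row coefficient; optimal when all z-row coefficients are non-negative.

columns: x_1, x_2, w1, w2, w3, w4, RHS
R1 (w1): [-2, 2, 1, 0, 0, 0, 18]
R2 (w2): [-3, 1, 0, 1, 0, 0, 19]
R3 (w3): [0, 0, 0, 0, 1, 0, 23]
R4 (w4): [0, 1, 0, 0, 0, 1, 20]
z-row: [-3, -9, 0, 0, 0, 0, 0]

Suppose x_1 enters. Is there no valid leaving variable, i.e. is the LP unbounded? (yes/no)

Every constraint-row entry in column x_1 is ≤ 0, so increasing x_1 is unbounded.

yes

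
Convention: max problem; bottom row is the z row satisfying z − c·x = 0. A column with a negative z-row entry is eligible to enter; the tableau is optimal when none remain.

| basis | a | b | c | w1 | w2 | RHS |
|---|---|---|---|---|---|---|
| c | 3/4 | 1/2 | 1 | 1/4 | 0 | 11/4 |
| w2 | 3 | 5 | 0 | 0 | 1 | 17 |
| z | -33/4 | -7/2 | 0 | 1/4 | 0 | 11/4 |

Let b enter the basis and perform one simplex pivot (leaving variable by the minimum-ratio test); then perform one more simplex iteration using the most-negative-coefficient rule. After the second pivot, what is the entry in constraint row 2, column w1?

-1/3

Ratio test on column b — row 1: (11/4)/(1/2) = 11/2; row 2: 17/5 = 17/5. Minimum is 17/5 at row 2 (w2 leaves); pivot element 5.
Divide row 2 by 5; eliminate column b from the other rows.
Second iteration: most negative z-row entry is -123/20 in column a, so a enters.
Ratio test on column a — row 1: (21/20)/(9/20) = 7/3; row 2: (17/5)/(3/5) = 17/3. Minimum is 7/3 at row 1 (c leaves); pivot element 9/20.
Divide row 1 by 9/20; eliminate column a from the other rows.
After both pivots, the entry at constraint row 2, column w1 is -1/3.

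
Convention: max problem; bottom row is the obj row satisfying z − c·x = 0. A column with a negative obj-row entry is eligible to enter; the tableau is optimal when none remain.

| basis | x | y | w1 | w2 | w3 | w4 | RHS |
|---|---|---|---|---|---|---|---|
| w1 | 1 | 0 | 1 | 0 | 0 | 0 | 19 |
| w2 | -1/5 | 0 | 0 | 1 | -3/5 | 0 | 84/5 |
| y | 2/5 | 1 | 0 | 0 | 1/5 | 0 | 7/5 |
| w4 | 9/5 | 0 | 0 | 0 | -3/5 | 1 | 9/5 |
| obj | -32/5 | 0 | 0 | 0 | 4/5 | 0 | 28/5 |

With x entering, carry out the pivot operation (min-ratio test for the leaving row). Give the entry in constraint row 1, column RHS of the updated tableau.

18

Ratio test on column x — row 1: 19/1 = 19; row 2: entry -1/5 ≤ 0; row 3: (7/5)/(2/5) = 7/2; row 4: (9/5)/(9/5) = 1. Minimum is 1 at row 4 (w4 leaves); pivot element 9/5.
Divide row 4 by 9/5; eliminate column x from the other rows.
Row 1 update in column RHS: 19 − 1·1 = 18.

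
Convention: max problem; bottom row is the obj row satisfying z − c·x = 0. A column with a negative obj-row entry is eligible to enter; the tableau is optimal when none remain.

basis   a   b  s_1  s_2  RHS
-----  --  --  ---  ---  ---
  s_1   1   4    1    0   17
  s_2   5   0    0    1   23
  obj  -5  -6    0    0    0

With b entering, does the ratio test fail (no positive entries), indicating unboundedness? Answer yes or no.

Column b has positive entries in row(s) 1, so the ratio test bounds it — not unbounded.

no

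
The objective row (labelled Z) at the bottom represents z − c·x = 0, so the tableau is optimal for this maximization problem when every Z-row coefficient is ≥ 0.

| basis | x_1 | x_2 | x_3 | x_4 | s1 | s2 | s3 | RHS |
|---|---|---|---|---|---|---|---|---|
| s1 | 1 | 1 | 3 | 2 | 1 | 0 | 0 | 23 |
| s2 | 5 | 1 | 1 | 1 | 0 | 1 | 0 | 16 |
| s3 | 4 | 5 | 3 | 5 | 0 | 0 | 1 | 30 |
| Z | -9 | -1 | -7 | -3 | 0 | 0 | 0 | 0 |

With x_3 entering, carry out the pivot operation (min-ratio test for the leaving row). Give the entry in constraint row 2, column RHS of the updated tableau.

25/3

Ratio test on column x_3 — row 1: 23/3 = 23/3; row 2: 16/1 = 16; row 3: 30/3 = 10. Minimum is 23/3 at row 1 (s1 leaves); pivot element 3.
Divide row 1 by 3; eliminate column x_3 from the other rows.
Row 2 update in column RHS: 16 − 1·(23/3) = 25/3.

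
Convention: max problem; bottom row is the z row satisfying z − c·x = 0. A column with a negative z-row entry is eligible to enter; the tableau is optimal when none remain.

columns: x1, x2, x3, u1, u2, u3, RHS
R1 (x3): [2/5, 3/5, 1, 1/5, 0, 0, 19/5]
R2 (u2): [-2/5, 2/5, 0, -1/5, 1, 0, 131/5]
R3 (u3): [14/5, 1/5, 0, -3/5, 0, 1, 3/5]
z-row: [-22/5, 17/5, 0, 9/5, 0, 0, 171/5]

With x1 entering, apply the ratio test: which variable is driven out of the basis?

u3

Column x1 entries and ratios — x3: (19/5)/(2/5) = 19/2; u2: -2/5 ≤ 0, skip; u3: (3/5)/(14/5) = 3/14.
Smallest ratio is 3/14 in the row of u3, so u3 leaves.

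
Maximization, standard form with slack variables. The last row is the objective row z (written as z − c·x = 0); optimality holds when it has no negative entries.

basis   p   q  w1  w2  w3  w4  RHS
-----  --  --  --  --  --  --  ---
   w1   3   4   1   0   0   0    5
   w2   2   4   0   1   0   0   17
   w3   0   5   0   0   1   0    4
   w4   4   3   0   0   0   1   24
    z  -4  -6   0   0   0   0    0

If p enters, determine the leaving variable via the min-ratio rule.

Column p entries and ratios — w1: 5/3 = 5/3; w2: 17/2 = 17/2; w3: 0 ≤ 0, skip; w4: 24/4 = 6.
Smallest ratio is 5/3 in the row of w1, so w1 leaves.

w1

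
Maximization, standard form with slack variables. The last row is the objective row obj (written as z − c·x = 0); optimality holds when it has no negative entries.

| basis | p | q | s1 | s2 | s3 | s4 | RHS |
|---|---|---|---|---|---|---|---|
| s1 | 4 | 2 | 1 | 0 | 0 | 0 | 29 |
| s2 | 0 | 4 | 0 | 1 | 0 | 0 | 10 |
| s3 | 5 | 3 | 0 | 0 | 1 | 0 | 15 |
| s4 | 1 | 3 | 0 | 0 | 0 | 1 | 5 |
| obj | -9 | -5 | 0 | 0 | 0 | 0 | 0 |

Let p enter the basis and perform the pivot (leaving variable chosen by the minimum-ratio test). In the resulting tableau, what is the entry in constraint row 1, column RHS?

17

Ratio test on column p — row 1: 29/4 = 29/4; row 2: entry 0 ≤ 0; row 3: 15/5 = 3; row 4: 5/1 = 5. Minimum is 3 at row 3 (s3 leaves); pivot element 5.
Divide row 3 by 5; eliminate column p from the other rows.
Row 1 update in column RHS: 29 − 4·3 = 17.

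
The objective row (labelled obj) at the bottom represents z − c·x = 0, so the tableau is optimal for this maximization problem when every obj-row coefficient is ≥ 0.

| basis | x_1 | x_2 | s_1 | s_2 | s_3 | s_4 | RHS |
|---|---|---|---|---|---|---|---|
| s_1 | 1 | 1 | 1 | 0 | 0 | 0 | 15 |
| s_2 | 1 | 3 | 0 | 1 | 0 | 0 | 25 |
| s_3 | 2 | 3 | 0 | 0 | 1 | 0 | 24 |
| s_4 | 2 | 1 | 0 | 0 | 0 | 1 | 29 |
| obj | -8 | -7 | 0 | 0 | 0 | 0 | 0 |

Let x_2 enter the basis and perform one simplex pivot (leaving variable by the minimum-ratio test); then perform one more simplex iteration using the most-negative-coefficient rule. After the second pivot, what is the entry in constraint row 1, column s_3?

-1/2

Ratio test on column x_2 — row 1: 15/1 = 15; row 2: 25/3 = 25/3; row 3: 24/3 = 8; row 4: 29/1 = 29. Minimum is 8 at row 3 (s_3 leaves); pivot element 3.
Divide row 3 by 3; eliminate column x_2 from the other rows.
Second iteration: most negative obj-row entry is -10/3 in column x_1, so x_1 enters.
Ratio test on column x_1 — row 1: 7/(1/3) = 21; row 2: entry -1 ≤ 0; row 3: 8/(2/3) = 12; row 4: 21/(4/3) = 63/4. Minimum is 12 at row 3 (x_2 leaves); pivot element 2/3.
Divide row 3 by 2/3; eliminate column x_1 from the other rows.
After both pivots, the entry at constraint row 1, column s_3 is -1/2.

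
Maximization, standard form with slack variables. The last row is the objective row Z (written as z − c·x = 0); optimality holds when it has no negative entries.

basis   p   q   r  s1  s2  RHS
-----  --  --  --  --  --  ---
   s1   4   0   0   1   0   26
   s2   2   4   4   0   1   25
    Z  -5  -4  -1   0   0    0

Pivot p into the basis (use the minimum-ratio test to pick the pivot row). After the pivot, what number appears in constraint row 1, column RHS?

Ratio test on column p — row 1: 26/4 = 13/2; row 2: 25/2 = 25/2. Minimum is 13/2 at row 1 (s1 leaves); pivot element 4.
Divide row 1 by 4; eliminate column p from the other rows.
In the new row 1, the RHS entry is the old entry divided by the pivot: 26/4 = 13/2.

13/2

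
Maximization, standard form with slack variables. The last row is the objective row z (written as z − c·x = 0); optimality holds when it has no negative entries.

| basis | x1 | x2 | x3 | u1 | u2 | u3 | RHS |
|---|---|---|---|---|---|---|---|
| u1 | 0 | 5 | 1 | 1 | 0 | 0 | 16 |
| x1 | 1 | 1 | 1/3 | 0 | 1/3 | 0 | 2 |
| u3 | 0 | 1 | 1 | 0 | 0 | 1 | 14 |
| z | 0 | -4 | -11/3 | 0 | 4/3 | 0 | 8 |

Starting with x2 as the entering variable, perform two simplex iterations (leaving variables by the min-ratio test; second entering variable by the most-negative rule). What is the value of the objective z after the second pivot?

Ratio test on column x2 — row 1: 16/5 = 16/5; row 2: 2/1 = 2; row 3: 14/1 = 14. Minimum is 2 at row 2 (x1 leaves); pivot element 1.
Pivot on row 2; the z-row RHS becomes 8 − (-4)·2 = 16.
Next entering variable (most negative z-row entry -7/3): x3.
Ratio test on column x3 — row 1: entry -2/3 ≤ 0; row 2: 2/(1/3) = 6; row 3: 12/(2/3) = 18. Minimum is 6 at row 2 (x2 leaves); pivot element 1/3.
After the second pivot the z-row RHS is 16 − (-7/3)·6 = 30.

30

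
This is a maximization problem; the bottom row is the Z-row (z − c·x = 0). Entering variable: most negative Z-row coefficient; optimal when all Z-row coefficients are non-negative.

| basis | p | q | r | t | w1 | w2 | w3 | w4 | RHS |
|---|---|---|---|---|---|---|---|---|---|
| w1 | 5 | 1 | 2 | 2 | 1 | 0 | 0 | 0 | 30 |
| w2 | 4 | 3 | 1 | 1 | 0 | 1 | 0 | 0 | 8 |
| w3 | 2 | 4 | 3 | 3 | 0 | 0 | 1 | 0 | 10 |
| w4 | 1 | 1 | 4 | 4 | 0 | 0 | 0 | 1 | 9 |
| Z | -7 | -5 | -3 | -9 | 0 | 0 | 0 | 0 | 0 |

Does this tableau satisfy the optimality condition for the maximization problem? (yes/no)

The Z-row has a negative entry -9 in column t, so it is not optimal.

no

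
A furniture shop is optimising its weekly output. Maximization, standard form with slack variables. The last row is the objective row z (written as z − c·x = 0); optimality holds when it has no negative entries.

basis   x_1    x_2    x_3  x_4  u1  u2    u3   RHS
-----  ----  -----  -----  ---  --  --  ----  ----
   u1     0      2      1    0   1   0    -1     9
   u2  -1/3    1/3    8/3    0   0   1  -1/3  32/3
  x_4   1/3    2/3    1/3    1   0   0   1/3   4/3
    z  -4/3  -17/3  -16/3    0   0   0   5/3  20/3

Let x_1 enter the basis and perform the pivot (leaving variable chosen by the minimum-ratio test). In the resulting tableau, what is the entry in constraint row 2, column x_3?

Ratio test on column x_1 — row 1: entry 0 ≤ 0; row 2: entry -1/3 ≤ 0; row 3: (4/3)/(1/3) = 4. Minimum is 4 at row 3 (x_4 leaves); pivot element 1/3.
Divide row 3 by 1/3; eliminate column x_1 from the other rows.
Row 2 update in column x_3: 8/3 − (-1/3)·1 = 3.

3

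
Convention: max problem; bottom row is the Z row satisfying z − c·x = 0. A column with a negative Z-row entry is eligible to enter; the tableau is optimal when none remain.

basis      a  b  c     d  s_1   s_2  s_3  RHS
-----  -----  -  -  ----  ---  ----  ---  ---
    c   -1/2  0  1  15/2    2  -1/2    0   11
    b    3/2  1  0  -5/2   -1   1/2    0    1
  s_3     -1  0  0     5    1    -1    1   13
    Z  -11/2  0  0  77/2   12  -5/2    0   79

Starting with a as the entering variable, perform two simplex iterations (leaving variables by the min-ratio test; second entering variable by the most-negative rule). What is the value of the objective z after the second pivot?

Ratio test on column a — row 1: entry -1/2 ≤ 0; row 2: 1/(3/2) = 2/3; row 3: entry -1 ≤ 0. Minimum is 2/3 at row 2 (b leaves); pivot element 3/2.
Pivot on row 2; the Z-row RHS becomes 79 − (-11/2)·(2/3) = 248/3.
Next entering variable (most negative Z-row entry -2/3): s_2.
Ratio test on column s_2 — row 1: entry -1/3 ≤ 0; row 2: (2/3)/(1/3) = 2; row 3: entry -2/3 ≤ 0. Minimum is 2 at row 2 (a leaves); pivot element 1/3.
After the second pivot the Z-row RHS is 248/3 − (-2/3)·2 = 84.

84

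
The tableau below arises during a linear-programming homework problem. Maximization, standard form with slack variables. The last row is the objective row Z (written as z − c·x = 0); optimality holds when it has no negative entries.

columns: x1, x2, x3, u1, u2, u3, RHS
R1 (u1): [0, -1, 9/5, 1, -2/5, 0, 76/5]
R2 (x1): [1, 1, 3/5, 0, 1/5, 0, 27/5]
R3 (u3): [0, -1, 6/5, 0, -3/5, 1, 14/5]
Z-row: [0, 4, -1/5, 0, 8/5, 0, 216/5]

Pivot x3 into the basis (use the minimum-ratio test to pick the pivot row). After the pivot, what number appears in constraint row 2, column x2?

Ratio test on column x3 — row 1: (76/5)/(9/5) = 76/9; row 2: (27/5)/(3/5) = 9; row 3: (14/5)/(6/5) = 7/3. Minimum is 7/3 at row 3 (u3 leaves); pivot element 6/5.
Divide row 3 by 6/5; eliminate column x3 from the other rows.
Row 2 update in column x2: 1 − (3/5)·(-5/6) = 3/2.

3/2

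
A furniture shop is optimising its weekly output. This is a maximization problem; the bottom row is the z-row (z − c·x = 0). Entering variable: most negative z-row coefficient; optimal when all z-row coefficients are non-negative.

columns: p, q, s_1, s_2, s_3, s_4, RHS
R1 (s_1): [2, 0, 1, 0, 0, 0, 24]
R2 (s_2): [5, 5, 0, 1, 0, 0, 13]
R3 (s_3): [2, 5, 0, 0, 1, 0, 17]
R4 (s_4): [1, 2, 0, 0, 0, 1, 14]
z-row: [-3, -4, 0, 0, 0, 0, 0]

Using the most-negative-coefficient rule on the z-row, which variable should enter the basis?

q

Negative z-row entries: p: -3, q: -4.
The most negative is -4 in column q, so q enters.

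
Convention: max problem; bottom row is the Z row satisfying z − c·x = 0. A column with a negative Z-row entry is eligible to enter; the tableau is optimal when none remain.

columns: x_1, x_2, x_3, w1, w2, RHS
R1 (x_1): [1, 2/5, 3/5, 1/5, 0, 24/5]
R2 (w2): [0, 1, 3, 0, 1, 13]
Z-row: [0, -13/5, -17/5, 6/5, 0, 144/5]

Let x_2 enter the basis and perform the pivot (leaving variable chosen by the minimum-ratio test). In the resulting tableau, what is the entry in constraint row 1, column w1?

1/2

Ratio test on column x_2 — row 1: (24/5)/(2/5) = 12; row 2: 13/1 = 13. Minimum is 12 at row 1 (x_1 leaves); pivot element 2/5.
Divide row 1 by 2/5; eliminate column x_2 from the other rows.
In the new row 1, the w1 entry is the old entry divided by the pivot: (1/5)/(2/5) = 1/2.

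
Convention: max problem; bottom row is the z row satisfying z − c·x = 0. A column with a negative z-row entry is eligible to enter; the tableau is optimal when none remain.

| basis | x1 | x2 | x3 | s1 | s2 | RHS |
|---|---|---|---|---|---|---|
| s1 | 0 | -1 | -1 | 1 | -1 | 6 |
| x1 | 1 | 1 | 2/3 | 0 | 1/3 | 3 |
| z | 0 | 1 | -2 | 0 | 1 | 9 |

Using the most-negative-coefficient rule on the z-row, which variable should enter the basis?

x3

Negative z-row entries: x3: -2.
The most negative is -2 in column x3, so x3 enters.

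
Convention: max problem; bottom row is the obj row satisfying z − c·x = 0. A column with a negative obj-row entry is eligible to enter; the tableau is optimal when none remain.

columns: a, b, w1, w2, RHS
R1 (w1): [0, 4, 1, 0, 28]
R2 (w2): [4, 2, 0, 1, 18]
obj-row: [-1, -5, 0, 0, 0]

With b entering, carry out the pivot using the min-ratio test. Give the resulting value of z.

Ratio test on column b — row 1: 28/4 = 7; row 2: 18/2 = 9. Minimum is 7 at row 1 (w1 leaves); pivot element 4.
Pivot on row 1; the obj-row RHS becomes 0 − (-5)·7 = 35.

35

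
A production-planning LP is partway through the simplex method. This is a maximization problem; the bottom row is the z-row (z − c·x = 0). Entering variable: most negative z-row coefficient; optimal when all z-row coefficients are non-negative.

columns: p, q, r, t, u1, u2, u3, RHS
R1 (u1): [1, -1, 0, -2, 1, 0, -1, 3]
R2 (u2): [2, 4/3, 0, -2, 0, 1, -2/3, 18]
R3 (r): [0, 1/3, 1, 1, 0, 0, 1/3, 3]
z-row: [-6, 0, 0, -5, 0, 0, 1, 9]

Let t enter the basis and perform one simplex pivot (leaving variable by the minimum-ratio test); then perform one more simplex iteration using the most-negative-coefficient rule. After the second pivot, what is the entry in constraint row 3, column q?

1/3

Ratio test on column t — row 1: entry -2 ≤ 0; row 2: entry -2 ≤ 0; row 3: 3/1 = 3. Minimum is 3 at row 3 (r leaves); pivot element 1.
Divide row 3 by 1; eliminate column t from the other rows.
Second iteration: most negative z-row entry is -6 in column p, so p enters.
Ratio test on column p — row 1: 9/1 = 9; row 2: 24/2 = 12; row 3: entry 0 ≤ 0. Minimum is 9 at row 1 (u1 leaves); pivot element 1.
Divide row 1 by 1; eliminate column p from the other rows.
After both pivots, the entry at constraint row 3, column q is 1/3.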